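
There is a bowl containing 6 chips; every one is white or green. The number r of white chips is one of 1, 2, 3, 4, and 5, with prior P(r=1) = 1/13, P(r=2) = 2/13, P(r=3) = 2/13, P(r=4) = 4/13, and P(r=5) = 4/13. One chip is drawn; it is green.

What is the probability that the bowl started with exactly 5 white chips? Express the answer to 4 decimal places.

0.1290

Compute the likelihood of this draw for each case: P(data | r = 1) = (5/6) = 5/6; P(data | r = 2) = (4/6) = 2/3; P(data | r = 3) = (3/6) = 1/2; P(data | r = 4) = (2/6) = 1/3; P(data | r = 5) = (1/6) = 1/6.
The prior-weighted likelihoods are 1/13 · 5/6 = 5/78, 2/13 · 2/3 = 4/39, 2/13 · 1/2 = 1/13, 4/13 · 1/3 = 4/39, 4/13 · 1/6 = 2/39; summing to 31/78.
So P(r = 5 | data) = (2/39) / (31/78) = 4/31.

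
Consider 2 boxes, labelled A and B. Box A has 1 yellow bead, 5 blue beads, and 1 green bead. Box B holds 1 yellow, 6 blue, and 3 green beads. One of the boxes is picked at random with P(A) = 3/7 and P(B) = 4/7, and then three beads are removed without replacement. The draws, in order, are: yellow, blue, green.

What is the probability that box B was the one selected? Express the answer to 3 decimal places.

For each hypothesis, P(data | H) works out to: P(data | box A) = (1/7)(5/6)(1/5) = 1/42; P(data | box B) = (1/10)(6/9)(3/8) = 1/40.
Multiplying each by its prior: 3/7 · 1/42 = 1/98, 4/7 · 1/40 = 1/70; summing to 6/245.
By Bayes' rule, P(box B | data) = (1/70) / (6/245) = 7/12.

0.583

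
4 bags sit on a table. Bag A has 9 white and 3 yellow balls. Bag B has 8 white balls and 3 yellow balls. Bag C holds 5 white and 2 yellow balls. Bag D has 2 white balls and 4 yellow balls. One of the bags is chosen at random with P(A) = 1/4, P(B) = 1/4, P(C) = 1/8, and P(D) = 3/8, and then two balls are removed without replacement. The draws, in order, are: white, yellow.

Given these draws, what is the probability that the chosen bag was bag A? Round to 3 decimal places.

For each hypothesis, P(data | H) works out to: P(data | bag A) = (9/12)(3/11) = 0.20455; P(data | bag B) = (8/11)(3/10) = 0.21818; P(data | bag C) = (5/7)(2/6) = 0.2381; P(data | bag D) = (2/6)(4/5) = 0.26667.
Multiplying each by its prior: 1/4 · 0.20455 = 0.051136, 1/4 · 0.21818 = 0.054545, 1/8 · 0.2381 = 0.029762, 3/8 · 0.26667 = 0.1; these sum to 0.23544.
So P(bag A | data) = (0.051136) / (0.23544) = 0.21719.

0.217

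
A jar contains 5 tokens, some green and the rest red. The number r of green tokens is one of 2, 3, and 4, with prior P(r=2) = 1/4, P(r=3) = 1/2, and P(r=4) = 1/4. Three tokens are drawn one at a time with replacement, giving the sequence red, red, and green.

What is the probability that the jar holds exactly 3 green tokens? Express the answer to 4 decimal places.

0.5217

Under each hypothesis, the probability of the observed sequence is: P(data | r = 2) = (3/5)(3/5)(2/5) = 18/125; P(data | r = 3) = (2/5)(2/5)(3/5) = 12/125; P(data | r = 4) = (1/5)(1/5)(4/5) = 4/125.
Weighting by the prior gives 1/4 · 18/125 = 9/250, 1/2 · 12/125 = 6/125, 1/4 · 4/125 = 1/125; these sum to 23/250.
By Bayes' rule, P(r = 3 | data) = (6/125) / (23/250) = 12/23.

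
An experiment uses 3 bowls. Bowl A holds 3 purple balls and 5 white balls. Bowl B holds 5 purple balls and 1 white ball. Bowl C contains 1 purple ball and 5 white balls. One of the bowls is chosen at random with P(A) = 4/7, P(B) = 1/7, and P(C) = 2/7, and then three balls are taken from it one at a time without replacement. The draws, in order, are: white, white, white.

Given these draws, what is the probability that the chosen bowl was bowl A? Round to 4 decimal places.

Under each hypothesis, the probability of the observed sequence is: P(data | bowl A) = (5/8)(4/7)(3/6) = 5/28; P(data | bowl B) = (1/6)(0/5) = 0; P(data | bowl C) = (5/6)(4/5)(3/4) = 1/2.
Weighting by the prior gives 4/7 · 5/28 = 5/49, 1/7 · 0 = 0, 2/7 · 1/2 = 1/7; with total 12/49.
Therefore the posterior P(bowl A | data) = (5/49) / (12/49) = 5/12.

0.4167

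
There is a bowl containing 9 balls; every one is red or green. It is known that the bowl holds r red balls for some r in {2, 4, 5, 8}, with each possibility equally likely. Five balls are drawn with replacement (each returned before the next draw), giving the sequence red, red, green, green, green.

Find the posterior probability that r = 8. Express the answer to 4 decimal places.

Under each hypothesis, the probability of the observed sequence is: P(data | r = 2) = (2/9)(2/9)(7/9)(7/9)(7/9) = 0.023235; P(data | r = 4) = (4/9)(4/9)(5/9)(5/9)(5/9) = 0.03387; P(data | r = 5) = (5/9)(5/9)(4/9)(4/9)(4/9) = 0.027096; P(data | r = 8) = (8/9)(8/9)(1/9)(1/9)(1/9) = 0.0010838.
The prior-weighted likelihoods are 1/4 · 0.023235 = 0.0058087, 1/4 · 0.03387 = 0.0084675, 1/4 · 0.027096 = 0.006774, 1/4 · 0.0010838 = 0.00027096; with total 0.021321.
So P(r = 8 | data) = (0.00027096) / (0.021321) = 0.012708.

0.0127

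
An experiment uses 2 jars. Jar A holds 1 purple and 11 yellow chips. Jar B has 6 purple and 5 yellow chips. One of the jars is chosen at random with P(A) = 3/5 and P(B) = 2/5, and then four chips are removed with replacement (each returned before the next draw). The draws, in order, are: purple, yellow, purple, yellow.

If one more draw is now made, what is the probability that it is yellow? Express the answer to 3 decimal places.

0.512

Under each hypothesis, the probability of the observed sequence is: P(data | jar A) = (1/12)(11/12)(1/12)(11/12) = 0.0058353; P(data | jar B) = (6/11)(5/11)(6/11)(5/11) = 0.061471.
Multiplying each by its prior: 3/5 · 0.0058353 = 0.0035012, 2/5 · 0.061471 = 0.024588; with total 0.02809.
Dividing through by the total gives posterior P(jar A | data) = 0.12464, P(jar B | data) = 0.87536.
Averaging over the posterior, P(yellow next | data) = (11/12)(0.12464) + (5/11)(0.87536) = 0.51215.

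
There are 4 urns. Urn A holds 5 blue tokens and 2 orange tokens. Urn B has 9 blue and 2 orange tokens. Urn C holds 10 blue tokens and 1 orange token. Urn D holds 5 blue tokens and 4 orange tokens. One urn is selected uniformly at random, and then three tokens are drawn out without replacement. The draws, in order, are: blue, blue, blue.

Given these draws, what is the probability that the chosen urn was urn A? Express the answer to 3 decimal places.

The likelihood of the observed sequence under each hypothesis: P(data | urn A) = (5/7)(4/6)(3/5) = 0.28571; P(data | urn B) = (9/11)(8/10)(7/9) = 0.50909; P(data | urn C) = (10/11)(9/10)(8/9) = 0.72727; P(data | urn D) = (5/9)(4/8)(3/7) = 0.11905.
Weighting by the prior gives 1/4 · 0.28571 = 0.071429, 1/4 · 0.50909 = 0.12727, 1/4 · 0.72727 = 0.18182, 1/4 · 0.11905 = 0.029762; with total 0.41028.
Hence P(urn A | data) = (0.071429) / (0.41028) = 0.1741.

0.174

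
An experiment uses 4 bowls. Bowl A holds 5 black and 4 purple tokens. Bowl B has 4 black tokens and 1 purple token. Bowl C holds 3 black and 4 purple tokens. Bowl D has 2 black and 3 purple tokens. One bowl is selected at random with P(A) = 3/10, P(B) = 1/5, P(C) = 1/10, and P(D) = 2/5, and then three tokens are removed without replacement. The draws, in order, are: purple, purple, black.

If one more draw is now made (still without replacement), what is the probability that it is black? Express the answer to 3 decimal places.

The likelihood of the observed sequence under each hypothesis: P(data | bowl A) = (4/9)(3/8)(5/7) = 5/42; P(data | bowl B) = (1/5)(0/4) = 0; P(data | bowl C) = (4/7)(3/6)(3/5) = 6/35; P(data | bowl D) = (3/5)(2/4)(2/3) = 1/5.
The prior-weighted likelihoods are 3/10 · 5/42 = 1/28, 1/5 · 0 = 0, 1/10 · 6/35 = 3/175, 2/5 · 1/5 = 2/25; with total 93/700.
The posterior is then P(bowl A | data) = 25/93, P(bowl B | data) = 0, P(bowl C | data) = 4/31, P(bowl D | data) = 56/93.
So P(black next | data) = Σ P(black next | H) P(H | data) = (2/3)(25/93) + (1/2)(4/31) + (1/2)(56/93) = 152/279.

0.545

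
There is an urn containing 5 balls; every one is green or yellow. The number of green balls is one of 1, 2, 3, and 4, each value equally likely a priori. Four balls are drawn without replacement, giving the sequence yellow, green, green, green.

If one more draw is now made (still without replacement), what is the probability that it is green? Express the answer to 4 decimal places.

0.6667

For each hypothesis, P(data | H) works out to: P(data | r = 1) = (4/5)(1/4)(0/3) = 0; P(data | r = 2) = (3/5)(2/4)(1/3)(0/2) = 0; P(data | r = 3) = (2/5)(3/4)(2/3)(1/2) = 1/10; P(data | r = 4) = (1/5)(4/4)(3/3)(2/2) = 1/5.
Multiplying each by its prior: 1/4 · 0 = 0, 1/4 · 0 = 0, 1/4 · 1/10 = 1/40, 1/4 · 1/5 = 1/20; summing to 3/40.
Normalising, the posterior is P(r = 1 | data) = 0, P(r = 2 | data) = 0, P(r = 3 | data) = 1/3, P(r = 4 | data) = 2/3.
The predictive probability is P(green next | data) = (0)(1/3) + (1)(2/3) = 2/3.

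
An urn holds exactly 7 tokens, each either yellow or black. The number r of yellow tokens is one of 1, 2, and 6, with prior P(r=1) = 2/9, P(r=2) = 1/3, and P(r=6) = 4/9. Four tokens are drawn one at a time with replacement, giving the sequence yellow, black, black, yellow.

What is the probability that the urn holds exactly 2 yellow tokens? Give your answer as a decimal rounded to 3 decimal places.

Compute the likelihood of the observed sequence for each case: P(data | r = 1) = (1/7)(6/7)(6/7)(1/7) = 0.014994; P(data | r = 2) = (2/7)(5/7)(5/7)(2/7) = 0.041649; P(data | r = 6) = (6/7)(1/7)(1/7)(6/7) = 0.014994.
The prior-weighted likelihoods are 2/9 · 0.014994 = 0.0033319, 1/3 · 0.041649 = 0.013883, 4/9 · 0.014994 = 0.0066639; these sum to 0.023879.
By Bayes' rule, P(r = 2 | data) = (0.013883) / (0.023879) = 0.5814.

0.581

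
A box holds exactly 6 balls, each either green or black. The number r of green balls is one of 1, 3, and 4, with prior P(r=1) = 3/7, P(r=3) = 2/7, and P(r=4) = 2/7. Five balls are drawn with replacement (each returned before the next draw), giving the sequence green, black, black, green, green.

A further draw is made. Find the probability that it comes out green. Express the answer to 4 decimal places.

Compute the likelihood of the observed sequence for each case: P(data | r = 1) = (1/6)(5/6)(5/6)(1/6)(1/6) = 0.003215; P(data | r = 3) = (3/6)(3/6)(3/6)(3/6)(3/6) = 0.03125; P(data | r = 4) = (4/6)(2/6)(2/6)(4/6)(4/6) = 0.032922.
Multiplying each by its prior: 3/7 · 0.003215 = 0.0013779, 2/7 · 0.03125 = 0.0089286, 2/7 · 0.032922 = 0.0094062; summing to 0.019713.
Normalising, the posterior is P(r = 1 | data) = 0.069897, P(r = 3 | data) = 0.45294, P(r = 4 | data) = 0.47717.
So P(green next | data) = Σ P(green next | H) P(H | data) = (1/6)(0.069897) + (1/2)(0.45294) + (2/3)(0.47717) = 0.55623.

0.5562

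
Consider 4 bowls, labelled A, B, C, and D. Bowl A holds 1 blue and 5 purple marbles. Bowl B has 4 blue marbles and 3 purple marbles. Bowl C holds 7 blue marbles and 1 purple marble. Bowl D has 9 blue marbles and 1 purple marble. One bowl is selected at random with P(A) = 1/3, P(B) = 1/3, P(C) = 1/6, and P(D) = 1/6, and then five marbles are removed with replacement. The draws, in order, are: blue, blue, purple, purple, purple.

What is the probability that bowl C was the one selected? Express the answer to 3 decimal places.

For each hypothesis, P(data | H) works out to: P(data | bowl A) = (1/6)(1/6)(5/6)(5/6)(5/6) = 0.016075; P(data | bowl B) = (4/7)(4/7)(3/7)(3/7)(3/7) = 0.025704; P(data | bowl C) = (7/8)(7/8)(1/8)(1/8)(1/8) = 0.0014954; P(data | bowl D) = (9/10)(9/10)(1/10)(1/10)(1/10) = 0.00081.
Multiplying each by its prior: 1/3 · 0.016075 = 0.0053584, 1/3 · 0.025704 = 0.0085679, 1/6 · 0.0014954 = 0.00024923, 1/6 · 0.00081 = 0.000135; summing to 0.01431.
By Bayes' rule, P(bowl C | data) = (0.00024923) / (0.01431) = 0.017416.

0.017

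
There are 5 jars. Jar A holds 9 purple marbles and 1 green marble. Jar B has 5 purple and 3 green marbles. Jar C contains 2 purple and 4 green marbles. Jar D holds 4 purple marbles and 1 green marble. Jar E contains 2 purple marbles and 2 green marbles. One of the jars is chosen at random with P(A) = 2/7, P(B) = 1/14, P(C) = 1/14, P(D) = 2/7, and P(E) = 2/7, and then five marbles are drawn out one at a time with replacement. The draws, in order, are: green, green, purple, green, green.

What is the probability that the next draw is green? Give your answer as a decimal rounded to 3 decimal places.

Under each hypothesis, the probability of the observed sequence is: P(data | jar A) = (1/10)(1/10)(9/10)(1/10)(1/10) = 9e-05; P(data | jar B) = (3/8)(3/8)(5/8)(3/8)(3/8) = 0.01236; P(data | jar C) = (4/6)(4/6)(2/6)(4/6)(4/6) = 0.065844; P(data | jar D) = (1/5)(1/5)(4/5)(1/5)(1/5) = 0.00128; P(data | jar E) = (2/4)(2/4)(2/4)(2/4)(2/4) = 0.03125.
Multiplying each by its prior: 2/7 · 9e-05 = 2.5714e-05, 1/14 · 0.01236 = 0.00088283, 1/14 · 0.065844 = 0.0047031, 2/7 · 0.00128 = 0.00036571, 2/7 · 0.03125 = 0.0089286; summing to 0.014906.
Dividing through by the total gives posterior P(jar A | data) = 0.0017251, P(jar B | data) = 0.059227, P(jar C | data) = 0.31552, P(jar D | data) = 0.024535, P(jar E | data) = 0.59899.
The predictive probability is P(green next | data) = (1/10)(0.0017251) + (3/8)(0.059227) + (2/3)(0.31552) + (1/5)(0.024535) + (1/2)(0.59899) = 0.53713.

0.537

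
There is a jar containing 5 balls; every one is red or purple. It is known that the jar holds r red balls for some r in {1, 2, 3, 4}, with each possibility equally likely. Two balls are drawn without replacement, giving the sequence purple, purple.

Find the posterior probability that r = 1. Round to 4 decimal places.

0.6000

Compute the likelihood of the observed sequence for each case: P(data | r = 1) = (4/5)(3/4) = 3/5; P(data | r = 2) = (3/5)(2/4) = 3/10; P(data | r = 3) = (2/5)(1/4) = 1/10; P(data | r = 4) = (1/5)(0/4) = 0.
Weighting by the prior gives 1/4 · 3/5 = 3/20, 1/4 · 3/10 = 3/40, 1/4 · 1/10 = 1/40, 1/4 · 0 = 0; these sum to 1/4.
By Bayes' rule, P(r = 1 | data) = (3/20) / (1/4) = 3/5.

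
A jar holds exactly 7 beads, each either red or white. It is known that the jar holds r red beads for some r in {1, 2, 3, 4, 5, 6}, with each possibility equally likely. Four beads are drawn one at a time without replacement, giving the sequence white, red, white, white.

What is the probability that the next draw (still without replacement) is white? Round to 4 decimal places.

For each hypothesis, P(data | H) works out to: P(data | r = 1) = (6/7)(1/6)(5/5)(4/4) = 1/7; P(data | r = 2) = (5/7)(2/6)(4/5)(3/4) = 1/7; P(data | r = 3) = (4/7)(3/6)(3/5)(2/4) = 3/35; P(data | r = 4) = (3/7)(4/6)(2/5)(1/4) = 1/35; P(data | r = 5) = (2/7)(5/6)(1/5)(0/4) = 0; P(data | r = 6) = (1/7)(6/6)(0/5) = 0.
Multiplying each by its prior: 1/6 · 1/7 = 1/42, 1/6 · 1/7 = 1/42, 1/6 · 3/35 = 1/70, 1/6 · 1/35 = 1/210, 1/6 · 0 = 0, 1/6 · 0 = 0; summing to 1/15.
Normalising, the posterior is P(r = 1 | data) = 5/14, P(r = 2 | data) = 5/14, P(r = 3 | data) = 3/14, P(r = 4 | data) = 1/14, P(r = 5 | data) = 0, P(r = 6 | data) = 0.
Averaging over the posterior, P(white next | data) = (1)(5/14) + (2/3)(5/14) + (1/3)(3/14) + (0)(1/14) = 2/3.

0.6667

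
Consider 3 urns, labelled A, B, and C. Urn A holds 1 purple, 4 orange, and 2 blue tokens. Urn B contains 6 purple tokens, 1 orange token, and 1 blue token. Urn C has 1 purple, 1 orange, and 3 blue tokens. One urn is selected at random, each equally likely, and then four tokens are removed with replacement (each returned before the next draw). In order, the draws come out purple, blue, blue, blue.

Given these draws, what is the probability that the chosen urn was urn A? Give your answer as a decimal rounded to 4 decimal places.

0.0694

For each hypothesis, P(data | H) works out to: P(data | urn A) = (1/7)(2/7)(2/7)(2/7) = 0.0033319; P(data | urn B) = (6/8)(1/8)(1/8)(1/8) = 0.0014648; P(data | urn C) = (1/5)(3/5)(3/5)(3/5) = 0.0432.
The prior-weighted likelihoods are 1/3 · 0.0033319 = 0.0011106, 1/3 · 0.0014648 = 0.00048828, 1/3 · 0.0432 = 0.0144; these sum to 0.015999.
Therefore the posterior P(urn A | data) = (0.0011106) / (0.015999) = 0.06942.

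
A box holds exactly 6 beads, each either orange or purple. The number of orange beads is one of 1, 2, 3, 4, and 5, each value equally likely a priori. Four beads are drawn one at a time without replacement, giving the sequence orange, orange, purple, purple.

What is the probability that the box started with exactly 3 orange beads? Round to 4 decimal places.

Under each hypothesis, the probability of the observed sequence is: P(data | r = 1) = (1/6)(0/5) = 0; P(data | r = 2) = (2/6)(1/5)(4/4)(3/3) = 1/15; P(data | r = 3) = (3/6)(2/5)(3/4)(2/3) = 1/10; P(data | r = 4) = (4/6)(3/5)(2/4)(1/3) = 1/15; P(data | r = 5) = (5/6)(4/5)(1/4)(0/3) = 0.
Weighting by the prior gives 1/5 · 0 = 0, 1/5 · 1/15 = 1/75, 1/5 · 1/10 = 1/50, 1/5 · 1/15 = 1/75, 1/5 · 0 = 0; with total 7/150.
By Bayes' rule, P(r = 3 | data) = (1/50) / (7/150) = 3/7.

0.4286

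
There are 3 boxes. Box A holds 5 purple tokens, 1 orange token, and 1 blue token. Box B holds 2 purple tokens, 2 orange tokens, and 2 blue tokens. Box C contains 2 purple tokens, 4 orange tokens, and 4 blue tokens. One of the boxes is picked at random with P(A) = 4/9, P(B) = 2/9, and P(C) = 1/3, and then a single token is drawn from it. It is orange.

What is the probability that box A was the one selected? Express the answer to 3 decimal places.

For each hypothesis, P(data | H) works out to: P(data | box A) = (1/7) = 1/7; P(data | box B) = (2/6) = 1/3; P(data | box C) = (4/10) = 2/5.
The prior-weighted likelihoods are 4/9 · 1/7 = 4/63, 2/9 · 1/3 = 2/27, 1/3 · 2/5 = 2/15; these sum to 256/945.
So P(box A | data) = (4/63) / (256/945) = 15/64.

0.234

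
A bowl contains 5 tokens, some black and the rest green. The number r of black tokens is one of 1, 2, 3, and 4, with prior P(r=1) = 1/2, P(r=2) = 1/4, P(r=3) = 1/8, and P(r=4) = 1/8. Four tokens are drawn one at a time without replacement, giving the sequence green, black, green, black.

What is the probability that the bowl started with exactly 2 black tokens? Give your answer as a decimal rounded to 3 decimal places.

0.667

Under each hypothesis, the probability of the observed sequence is: P(data | r = 1) = (4/5)(1/4)(3/3)(0/2) = 0; P(data | r = 2) = (3/5)(2/4)(2/3)(1/2) = 1/10; P(data | r = 3) = (2/5)(3/4)(1/3)(2/2) = 1/10; P(data | r = 4) = (1/5)(4/4)(0/3) = 0.
Weighting by the prior gives 1/2 · 0 = 0, 1/4 · 1/10 = 1/40, 1/8 · 1/10 = 1/80, 1/8 · 0 = 0; with total 3/80.
Hence P(r = 2 | data) = (1/40) / (3/80) = 2/3.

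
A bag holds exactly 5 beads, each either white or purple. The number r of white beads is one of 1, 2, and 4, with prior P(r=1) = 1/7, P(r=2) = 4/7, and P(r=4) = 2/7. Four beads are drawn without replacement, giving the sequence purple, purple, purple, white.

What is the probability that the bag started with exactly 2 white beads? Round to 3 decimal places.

Compute the likelihood of the observed sequence for each case: P(data | r = 1) = (4/5)(3/4)(2/3)(1/2) = 1/5; P(data | r = 2) = (3/5)(2/4)(1/3)(2/2) = 1/10; P(data | r = 4) = (1/5)(0/4) = 0.
Weighting by the prior gives 1/7 · 1/5 = 1/35, 4/7 · 1/10 = 2/35, 2/7 · 0 = 0; these sum to 3/35.
By Bayes' rule, P(r = 2 | data) = (2/35) / (3/35) = 2/3.

0.667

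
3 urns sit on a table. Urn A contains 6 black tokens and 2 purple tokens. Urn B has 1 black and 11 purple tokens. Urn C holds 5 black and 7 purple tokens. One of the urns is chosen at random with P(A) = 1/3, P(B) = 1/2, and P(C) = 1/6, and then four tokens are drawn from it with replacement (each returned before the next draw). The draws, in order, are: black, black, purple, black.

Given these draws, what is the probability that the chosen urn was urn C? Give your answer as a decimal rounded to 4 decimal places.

0.1657

The likelihood of the observed sequence under each hypothesis: P(data | urn A) = (6/8)(6/8)(2/8)(6/8) = 0.10547; P(data | urn B) = (1/12)(1/12)(11/12)(1/12) = 0.00053048; P(data | urn C) = (5/12)(5/12)(7/12)(5/12) = 0.042197.
Weighting by the prior gives 1/3 · 0.10547 = 0.035156, 1/2 · 0.00053048 = 0.00026524, 1/6 · 0.042197 = 0.0070329; with total 0.042454.
Hence P(urn C | data) = (0.0070329) / (0.042454) = 0.16566.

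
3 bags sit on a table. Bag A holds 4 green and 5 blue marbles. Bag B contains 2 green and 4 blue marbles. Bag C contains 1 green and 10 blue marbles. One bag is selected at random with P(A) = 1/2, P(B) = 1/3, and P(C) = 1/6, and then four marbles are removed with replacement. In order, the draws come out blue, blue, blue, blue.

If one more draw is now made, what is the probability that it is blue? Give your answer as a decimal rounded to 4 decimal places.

0.7648

For each hypothesis, P(data | H) works out to: P(data | bag A) = (5/9)(5/9)(5/9)(5/9) = 0.09526; P(data | bag B) = (4/6)(4/6)(4/6)(4/6) = 0.19753; P(data | bag C) = (10/11)(10/11)(10/11)(10/11) = 0.68301.
Weighting by the prior gives 1/2 · 0.09526 = 0.04763, 1/3 · 0.19753 = 0.065844, 1/6 · 0.68301 = 0.11384; with total 0.22731.
The posterior is then P(bag A | data) = 0.20954, P(bag B | data) = 0.28967, P(bag C | data) = 0.5008.
The predictive probability is P(blue next | data) = (5/9)(0.20954) + (2/3)(0.28967) + (10/11)(0.5008) = 0.76479.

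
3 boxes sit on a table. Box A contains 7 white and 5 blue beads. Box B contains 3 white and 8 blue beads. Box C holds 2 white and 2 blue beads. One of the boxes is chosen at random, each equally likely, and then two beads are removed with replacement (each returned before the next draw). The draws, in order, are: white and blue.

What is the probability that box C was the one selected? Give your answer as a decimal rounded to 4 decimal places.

0.3616

Under each hypothesis, the probability of the observed sequence is: P(data | box A) = (7/12)(5/12) = 0.24306; P(data | box B) = (3/11)(8/11) = 0.19835; P(data | box C) = (2/4)(2/4) = 0.25.
The prior-weighted likelihoods are 1/3 · 0.24306 = 0.081019, 1/3 · 0.19835 = 0.066116, 1/3 · 0.25 = 0.083333; summing to 0.23047.
Hence P(box C | data) = (0.083333) / (0.23047) = 0.36158.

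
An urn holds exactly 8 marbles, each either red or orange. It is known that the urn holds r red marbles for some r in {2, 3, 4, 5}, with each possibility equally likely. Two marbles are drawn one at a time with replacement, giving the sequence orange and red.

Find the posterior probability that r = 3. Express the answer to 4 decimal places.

Compute the likelihood of the observed sequence for each case: P(data | r = 2) = (6/8)(2/8) = 3/16; P(data | r = 3) = (5/8)(3/8) = 15/64; P(data | r = 4) = (4/8)(4/8) = 1/4; P(data | r = 5) = (3/8)(5/8) = 15/64.
The prior-weighted likelihoods are 1/4 · 3/16 = 3/64, 1/4 · 15/64 = 15/256, 1/4 · 1/4 = 1/16, 1/4 · 15/64 = 15/256; these sum to 29/128.
Hence P(r = 3 | data) = (15/256) / (29/128) = 15/58.

0.2586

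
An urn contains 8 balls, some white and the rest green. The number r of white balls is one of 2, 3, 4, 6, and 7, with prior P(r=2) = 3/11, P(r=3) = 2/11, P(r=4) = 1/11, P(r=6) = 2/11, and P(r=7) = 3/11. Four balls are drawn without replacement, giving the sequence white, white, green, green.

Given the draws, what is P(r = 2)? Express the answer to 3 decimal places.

Compute the likelihood of the observed sequence for each case: P(data | r = 2) = (2/8)(1/7)(6/6)(5/5) = 0.035714; P(data | r = 3) = (3/8)(2/7)(5/6)(4/5) = 0.071429; P(data | r = 4) = (4/8)(3/7)(4/6)(3/5) = 0.085714; P(data | r = 6) = (6/8)(5/7)(2/6)(1/5) = 0.035714; P(data | r = 7) = (7/8)(6/7)(1/6)(0/5) = 0.
Weighting by the prior gives 3/11 · 0.035714 = 0.0097403, 2/11 · 0.071429 = 0.012987, 1/11 · 0.085714 = 0.0077922, 2/11 · 0.035714 = 0.0064935, 3/11 · 0 = 0; these sum to 0.037013.
Therefore the posterior P(r = 2 | data) = (0.0097403) / (0.037013) = 0.26316.

0.263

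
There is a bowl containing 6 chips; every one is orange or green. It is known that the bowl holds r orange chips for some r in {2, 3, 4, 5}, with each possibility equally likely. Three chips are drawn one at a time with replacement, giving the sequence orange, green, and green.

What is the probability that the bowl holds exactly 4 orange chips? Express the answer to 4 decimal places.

Compute the likelihood of the observed sequence for each case: P(data | r = 2) = (2/6)(4/6)(4/6) = 4/27; P(data | r = 3) = (3/6)(3/6)(3/6) = 1/8; P(data | r = 4) = (4/6)(2/6)(2/6) = 2/27; P(data | r = 5) = (5/6)(1/6)(1/6) = 5/216.
The prior-weighted likelihoods are 1/4 · 4/27 = 1/27, 1/4 · 1/8 = 1/32, 1/4 · 2/27 = 1/54, 1/4 · 5/216 = 5/864; summing to 5/54.
So P(r = 4 | data) = (1/54) / (5/54) = 1/5.

0.2000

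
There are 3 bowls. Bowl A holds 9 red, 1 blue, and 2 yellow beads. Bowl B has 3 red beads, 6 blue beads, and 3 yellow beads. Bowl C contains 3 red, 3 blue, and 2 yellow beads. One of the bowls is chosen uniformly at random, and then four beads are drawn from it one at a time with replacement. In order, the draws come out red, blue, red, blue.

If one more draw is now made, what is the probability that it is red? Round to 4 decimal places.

0.3626

Under each hypothesis, the probability of the observed sequence is: P(data | bowl A) = (9/12)(1/12)(9/12)(1/12) = 0.0039062; P(data | bowl B) = (3/12)(6/12)(3/12)(6/12) = 0.015625; P(data | bowl C) = (3/8)(3/8)(3/8)(3/8) = 0.019775.
The prior-weighted likelihoods are 1/3 · 0.0039062 = 0.0013021, 1/3 · 0.015625 = 0.0052083, 1/3 · 0.019775 = 0.0065918; summing to 0.013102.
Normalising, the posterior is P(bowl A | data) = 0.099379, P(bowl B | data) = 0.39752, P(bowl C | data) = 0.50311.
So P(red next | data) = Σ P(red next | H) P(H | data) = (3/4)(0.099379) + (1/4)(0.39752) + (3/8)(0.50311) = 0.36258.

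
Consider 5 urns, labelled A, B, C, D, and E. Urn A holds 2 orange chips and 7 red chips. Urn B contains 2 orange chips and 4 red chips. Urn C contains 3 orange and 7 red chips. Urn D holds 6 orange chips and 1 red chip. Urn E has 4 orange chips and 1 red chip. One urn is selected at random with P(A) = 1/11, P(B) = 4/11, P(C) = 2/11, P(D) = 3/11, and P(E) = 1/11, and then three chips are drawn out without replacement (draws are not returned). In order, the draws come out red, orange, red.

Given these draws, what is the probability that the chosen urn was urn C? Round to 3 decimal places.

0.266

The likelihood of the observed sequence under each hypothesis: P(data | urn A) = (7/9)(2/8)(6/7) = 1/6; P(data | urn B) = (4/6)(2/5)(3/4) = 1/5; P(data | urn C) = (7/10)(3/9)(6/8) = 7/40; P(data | urn D) = (1/7)(6/6)(0/5) = 0; P(data | urn E) = (1/5)(4/4)(0/3) = 0.
The prior-weighted likelihoods are 1/11 · 1/6 = 1/66, 4/11 · 1/5 = 4/55, 2/11 · 7/40 = 7/220, 3/11 · 0 = 0, 1/11 · 0 = 0; with total 79/660.
By Bayes' rule, P(urn C | data) = (7/220) / (79/660) = 21/79.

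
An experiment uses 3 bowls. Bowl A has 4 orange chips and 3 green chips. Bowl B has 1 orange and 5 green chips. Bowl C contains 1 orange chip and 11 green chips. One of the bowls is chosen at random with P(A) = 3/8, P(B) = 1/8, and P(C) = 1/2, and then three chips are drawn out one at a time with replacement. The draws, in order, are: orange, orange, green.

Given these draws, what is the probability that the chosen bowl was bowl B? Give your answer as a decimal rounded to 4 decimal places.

0.0494

The likelihood of the observed sequence under each hypothesis: P(data | bowl A) = (4/7)(4/7)(3/7) = 0.13994; P(data | bowl B) = (1/6)(1/6)(5/6) = 0.023148; P(data | bowl C) = (1/12)(1/12)(11/12) = 0.0063657.
The prior-weighted likelihoods are 3/8 · 0.13994 = 0.052478, 1/8 · 0.023148 = 0.0028935, 1/2 · 0.0063657 = 0.0031829; these sum to 0.058555.
Hence P(bowl B | data) = (0.0028935) / (0.058555) = 0.049416.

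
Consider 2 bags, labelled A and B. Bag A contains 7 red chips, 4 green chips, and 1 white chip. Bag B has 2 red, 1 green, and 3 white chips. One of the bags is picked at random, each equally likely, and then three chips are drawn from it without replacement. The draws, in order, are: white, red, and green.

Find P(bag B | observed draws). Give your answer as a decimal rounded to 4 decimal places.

Compute the likelihood of the observed sequence for each case: P(data | bag A) = (1/12)(7/11)(4/10) = 0.021212; P(data | bag B) = (3/6)(2/5)(1/4) = 0.05.
Weighting by the prior gives 1/2 · 0.021212 = 0.010606, 1/2 · 0.05 = 0.025; summing to 0.035606.
So P(bag B | data) = (0.025) / (0.035606) = 0.70213.

0.7021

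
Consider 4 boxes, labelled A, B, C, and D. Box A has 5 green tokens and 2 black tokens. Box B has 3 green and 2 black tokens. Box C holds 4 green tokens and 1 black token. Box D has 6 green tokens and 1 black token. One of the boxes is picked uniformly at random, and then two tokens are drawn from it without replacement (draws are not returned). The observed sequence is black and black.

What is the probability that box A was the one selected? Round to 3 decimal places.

0.323

The likelihood of the observed sequence under each hypothesis: P(data | box A) = (2/7)(1/6) = 1/21; P(data | box B) = (2/5)(1/4) = 1/10; P(data | box C) = (1/5)(0/4) = 0; P(data | box D) = (1/7)(0/6) = 0.
Multiplying each by its prior: 1/4 · 1/21 = 1/84, 1/4 · 1/10 = 1/40, 1/4 · 0 = 0, 1/4 · 0 = 0; these sum to 31/840.
So P(box A | data) = (1/84) / (31/840) = 10/31.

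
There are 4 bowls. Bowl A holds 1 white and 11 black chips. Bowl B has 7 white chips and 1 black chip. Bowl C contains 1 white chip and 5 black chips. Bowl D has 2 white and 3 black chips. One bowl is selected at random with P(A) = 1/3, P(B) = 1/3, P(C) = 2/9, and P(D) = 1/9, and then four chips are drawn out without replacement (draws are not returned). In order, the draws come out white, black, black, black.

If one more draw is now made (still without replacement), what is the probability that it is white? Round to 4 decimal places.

0.1463

For each hypothesis, P(data | H) works out to: P(data | bowl A) = (1/12)(11/11)(10/10)(9/9) = 1/12; P(data | bowl B) = (7/8)(1/7)(0/6) = 0; P(data | bowl C) = (1/6)(5/5)(4/4)(3/3) = 1/6; P(data | bowl D) = (2/5)(3/4)(2/3)(1/2) = 1/10.
The prior-weighted likelihoods are 1/3 · 1/12 = 1/36, 1/3 · 0 = 0, 2/9 · 1/6 = 1/27, 1/9 · 1/10 = 1/90; with total 41/540.
Normalising, the posterior is P(bowl A | data) = 15/41, P(bowl B | data) = 0, P(bowl C | data) = 20/41, P(bowl D | data) = 6/41.
Averaging over the posterior, P(white next | data) = (0)(15/41) + (0)(20/41) + (1)(6/41) = 6/41.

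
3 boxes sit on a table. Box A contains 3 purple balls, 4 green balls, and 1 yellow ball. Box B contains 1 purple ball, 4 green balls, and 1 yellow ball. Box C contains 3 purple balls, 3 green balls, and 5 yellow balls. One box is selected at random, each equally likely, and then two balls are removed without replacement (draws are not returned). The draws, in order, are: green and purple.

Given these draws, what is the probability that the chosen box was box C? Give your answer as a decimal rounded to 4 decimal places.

The likelihood of the observed sequence under each hypothesis: P(data | box A) = (4/8)(3/7) = 0.21429; P(data | box B) = (4/6)(1/5) = 0.13333; P(data | box C) = (3/11)(3/10) = 0.081818.
Weighting by the prior gives 1/3 · 0.21429 = 0.071429, 1/3 · 0.13333 = 0.044444, 1/3 · 0.081818 = 0.027273; summing to 0.14315.
Hence P(box C | data) = (0.027273) / (0.14315) = 0.19052.

0.1905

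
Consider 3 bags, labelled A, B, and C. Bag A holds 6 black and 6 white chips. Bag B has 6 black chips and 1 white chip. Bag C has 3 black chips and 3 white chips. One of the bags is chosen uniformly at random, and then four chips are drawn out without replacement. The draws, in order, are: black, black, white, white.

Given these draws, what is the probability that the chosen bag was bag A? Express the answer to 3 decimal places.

0.431

Compute the likelihood of the observed sequence for each case: P(data | bag A) = (6/12)(5/11)(6/10)(5/9) = 5/66; P(data | bag B) = (6/7)(5/6)(1/5)(0/4) = 0; P(data | bag C) = (3/6)(2/5)(3/4)(2/3) = 1/10.
The prior-weighted likelihoods are 1/3 · 5/66 = 5/198, 1/3 · 0 = 0, 1/3 · 1/10 = 1/30; these sum to 29/495.
So P(bag A | data) = (5/198) / (29/495) = 25/58.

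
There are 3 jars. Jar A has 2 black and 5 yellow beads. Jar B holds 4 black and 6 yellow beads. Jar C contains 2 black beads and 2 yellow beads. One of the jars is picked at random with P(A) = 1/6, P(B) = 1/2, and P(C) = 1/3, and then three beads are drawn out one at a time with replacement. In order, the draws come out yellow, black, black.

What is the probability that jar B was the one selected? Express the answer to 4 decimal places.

The likelihood of the observed sequence under each hypothesis: P(data | jar A) = (5/7)(2/7)(2/7) = 0.058309; P(data | jar B) = (6/10)(4/10)(4/10) = 0.096; P(data | jar C) = (2/4)(2/4)(2/4) = 0.125.
Weighting by the prior gives 1/6 · 0.058309 = 0.0097182, 1/2 · 0.096 = 0.048, 1/3 · 0.125 = 0.041667; these sum to 0.099385.
Therefore the posterior P(jar B | data) = (0.048) / (0.099385) = 0.48297.

0.4830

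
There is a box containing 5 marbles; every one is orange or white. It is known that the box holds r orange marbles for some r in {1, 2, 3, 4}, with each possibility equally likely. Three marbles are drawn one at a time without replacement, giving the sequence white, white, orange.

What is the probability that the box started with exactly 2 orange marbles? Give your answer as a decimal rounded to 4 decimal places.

0.4000

For each hypothesis, P(data | H) works out to: P(data | r = 1) = (4/5)(3/4)(1/3) = 1/5; P(data | r = 2) = (3/5)(2/4)(2/3) = 1/5; P(data | r = 3) = (2/5)(1/4)(3/3) = 1/10; P(data | r = 4) = (1/5)(0/4) = 0.
Weighting by the prior gives 1/4 · 1/5 = 1/20, 1/4 · 1/5 = 1/20, 1/4 · 1/10 = 1/40, 1/4 · 0 = 0; with total 1/8.
So P(r = 2 | data) = (1/20) / (1/8) = 2/5.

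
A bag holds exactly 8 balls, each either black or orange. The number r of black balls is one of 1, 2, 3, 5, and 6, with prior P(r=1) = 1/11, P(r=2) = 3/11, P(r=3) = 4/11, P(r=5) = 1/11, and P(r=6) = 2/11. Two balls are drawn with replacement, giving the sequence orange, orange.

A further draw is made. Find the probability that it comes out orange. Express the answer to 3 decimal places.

0.700

Under each hypothesis, the probability of the observed sequence is: P(data | r = 1) = (7/8)(7/8) = 49/64; P(data | r = 2) = (6/8)(6/8) = 9/16; P(data | r = 3) = (5/8)(5/8) = 25/64; P(data | r = 5) = (3/8)(3/8) = 9/64; P(data | r = 6) = (2/8)(2/8) = 1/16.
The prior-weighted likelihoods are 1/11 · 49/64 = 49/704, 3/11 · 9/16 = 27/176, 4/11 · 25/64 = 25/176, 1/11 · 9/64 = 9/704, 2/11 · 1/16 = 1/88; summing to 137/352.
The posterior is then P(r = 1 | data) = 0.17883, P(r = 2 | data) = 0.39416, P(r = 3 | data) = 0.36496, P(r = 5 | data) = 0.032847, P(r = 6 | data) = 0.029197.
So P(orange next | data) = Σ P(orange next | H) P(H | data) = (7/8)(0.17883) + (3/4)(0.39416) + (5/8)(0.36496) + (3/8)(0.032847) + (1/4)(0.029197) = 0.69982.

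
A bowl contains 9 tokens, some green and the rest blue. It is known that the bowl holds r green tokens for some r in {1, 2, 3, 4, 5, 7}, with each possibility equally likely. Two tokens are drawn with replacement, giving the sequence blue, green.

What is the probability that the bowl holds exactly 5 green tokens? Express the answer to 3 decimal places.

0.213

Under each hypothesis, the probability of the observed sequence is: P(data | r = 1) = (8/9)(1/9) = 8/81; P(data | r = 2) = (7/9)(2/9) = 14/81; P(data | r = 3) = (6/9)(3/9) = 2/9; P(data | r = 4) = (5/9)(4/9) = 20/81; P(data | r = 5) = (4/9)(5/9) = 20/81; P(data | r = 7) = (2/9)(7/9) = 14/81.
Weighting by the prior gives 1/6 · 8/81 = 4/243, 1/6 · 14/81 = 7/243, 1/6 · 2/9 = 1/27, 1/6 · 20/81 = 10/243, 1/6 · 20/81 = 10/243, 1/6 · 14/81 = 7/243; summing to 47/243.
By Bayes' rule, P(r = 5 | data) = (10/243) / (47/243) = 10/47.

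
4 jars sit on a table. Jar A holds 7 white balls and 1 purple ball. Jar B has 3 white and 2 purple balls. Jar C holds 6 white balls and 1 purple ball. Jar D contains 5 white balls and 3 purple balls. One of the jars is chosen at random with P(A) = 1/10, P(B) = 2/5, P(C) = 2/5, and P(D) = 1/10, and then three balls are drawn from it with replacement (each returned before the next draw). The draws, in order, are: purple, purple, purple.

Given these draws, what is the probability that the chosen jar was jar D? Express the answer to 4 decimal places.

For each hypothesis, P(data | H) works out to: P(data | jar A) = (1/8)(1/8)(1/8) = 0.0019531; P(data | jar B) = (2/5)(2/5)(2/5) = 0.064; P(data | jar C) = (1/7)(1/7)(1/7) = 0.0029155; P(data | jar D) = (3/8)(3/8)(3/8) = 0.052734.
The prior-weighted likelihoods are 1/10 · 0.0019531 = 0.00019531, 2/5 · 0.064 = 0.0256, 2/5 · 0.0029155 = 0.0011662, 1/10 · 0.052734 = 0.0052734; these sum to 0.032235.
By Bayes' rule, P(jar D | data) = (0.0052734) / (0.032235) = 0.16359.

0.1636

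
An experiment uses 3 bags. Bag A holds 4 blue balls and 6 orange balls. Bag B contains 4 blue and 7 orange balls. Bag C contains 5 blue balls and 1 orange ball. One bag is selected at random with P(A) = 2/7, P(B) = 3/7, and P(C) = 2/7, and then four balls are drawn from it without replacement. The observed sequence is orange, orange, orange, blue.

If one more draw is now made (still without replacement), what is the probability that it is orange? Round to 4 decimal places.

0.5447

Under each hypothesis, the probability of the observed sequence is: P(data | bag A) = (6/10)(5/9)(4/8)(4/7) = 0.095238; P(data | bag B) = (7/11)(6/10)(5/9)(4/8) = 0.10606; P(data | bag C) = (1/6)(0/5) = 0.
Weighting by the prior gives 2/7 · 0.095238 = 0.027211, 3/7 · 0.10606 = 0.045455, 2/7 · 0 = 0; with total 0.072665.
Normalising, the posterior is P(bag A | data) = 0.37447, P(bag B | data) = 0.62553, P(bag C | data) = 0.
The predictive probability is P(orange next | data) = (1/2)(0.37447) + (4/7)(0.62553) = 0.54468.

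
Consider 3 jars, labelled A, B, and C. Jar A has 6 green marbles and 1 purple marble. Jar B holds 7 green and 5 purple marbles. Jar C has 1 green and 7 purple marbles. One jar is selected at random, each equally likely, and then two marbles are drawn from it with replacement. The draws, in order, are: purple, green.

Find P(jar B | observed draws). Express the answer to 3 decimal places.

For each hypothesis, P(data | H) works out to: P(data | jar A) = (1/7)(6/7) = 0.12245; P(data | jar B) = (5/12)(7/12) = 0.24306; P(data | jar C) = (7/8)(1/8) = 0.10938.
Weighting by the prior gives 1/3 · 0.12245 = 0.040816, 1/3 · 0.24306 = 0.081019, 1/3 · 0.10938 = 0.036458; with total 0.15829.
Therefore the posterior P(jar B | data) = (0.081019) / (0.15829) = 0.51183.

0.512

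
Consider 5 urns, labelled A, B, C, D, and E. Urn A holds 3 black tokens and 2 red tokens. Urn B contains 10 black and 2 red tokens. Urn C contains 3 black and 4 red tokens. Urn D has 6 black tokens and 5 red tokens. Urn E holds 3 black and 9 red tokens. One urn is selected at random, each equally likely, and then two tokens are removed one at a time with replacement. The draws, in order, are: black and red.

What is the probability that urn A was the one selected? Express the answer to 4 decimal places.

0.2266

For each hypothesis, P(data | H) works out to: P(data | urn A) = (3/5)(2/5) = 0.24; P(data | urn B) = (10/12)(2/12) = 0.13889; P(data | urn C) = (3/7)(4/7) = 0.2449; P(data | urn D) = (6/11)(5/11) = 0.24793; P(data | urn E) = (3/12)(9/12) = 0.1875.
The prior-weighted likelihoods are 1/5 · 0.24 = 0.048, 1/5 · 0.13889 = 0.027778, 1/5 · 0.2449 = 0.04898, 1/5 · 0.24793 = 0.049587, 1/5 · 0.1875 = 0.0375; these sum to 0.21184.
So P(urn A | data) = (0.048) / (0.21184) = 0.22658.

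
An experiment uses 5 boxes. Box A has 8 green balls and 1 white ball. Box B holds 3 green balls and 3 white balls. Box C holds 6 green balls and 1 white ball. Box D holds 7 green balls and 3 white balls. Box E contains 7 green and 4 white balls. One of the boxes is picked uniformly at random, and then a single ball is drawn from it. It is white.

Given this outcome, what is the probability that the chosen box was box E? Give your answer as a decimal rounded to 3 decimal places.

0.257

Compute the likelihood of this draw for each case: P(data | box A) = (1/9) = 0.11111; P(data | box B) = (3/6) = 0.5; P(data | box C) = (1/7) = 0.14286; P(data | box D) = (3/10) = 0.3; P(data | box E) = (4/11) = 0.36364.
The prior-weighted likelihoods are 1/5 · 0.11111 = 0.022222, 1/5 · 0.5 = 0.1, 1/5 · 0.14286 = 0.028571, 1/5 · 0.3 = 0.06, 1/5 · 0.36364 = 0.072727; these sum to 0.28352.
By Bayes' rule, P(box E | data) = (0.072727) / (0.28352) = 0.25651.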